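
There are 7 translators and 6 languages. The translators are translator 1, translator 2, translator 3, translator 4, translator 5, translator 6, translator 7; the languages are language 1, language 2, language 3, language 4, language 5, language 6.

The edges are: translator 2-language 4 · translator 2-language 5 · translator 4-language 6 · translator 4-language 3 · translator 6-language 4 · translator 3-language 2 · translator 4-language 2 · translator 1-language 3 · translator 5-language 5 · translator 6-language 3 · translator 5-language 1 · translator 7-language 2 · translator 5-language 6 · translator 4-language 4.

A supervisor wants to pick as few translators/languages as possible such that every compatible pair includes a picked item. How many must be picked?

A maximum matching has 6 edges (e.g. translator 1–language 3, translator 2–language 5, translator 3–language 2, translator 4–language 6, translator 5–language 1, translator 6–language 4).
By König's theorem the minimum vertex cover has the same size. One such cover is {translator 1, translator 2, translator 4, translator 5, translator 6, language 2}.

6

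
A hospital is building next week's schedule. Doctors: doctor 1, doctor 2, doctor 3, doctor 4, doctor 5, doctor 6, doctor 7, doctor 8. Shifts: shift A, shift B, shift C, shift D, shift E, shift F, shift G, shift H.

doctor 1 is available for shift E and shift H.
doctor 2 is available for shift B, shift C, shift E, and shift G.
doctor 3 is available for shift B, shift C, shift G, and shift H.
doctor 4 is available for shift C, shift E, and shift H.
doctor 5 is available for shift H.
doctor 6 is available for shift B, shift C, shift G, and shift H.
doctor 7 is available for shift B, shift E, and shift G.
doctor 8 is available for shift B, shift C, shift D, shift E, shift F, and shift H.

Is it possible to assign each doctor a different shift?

No

The set {doctor 1, doctor 2, doctor 3, doctor 4, doctor 5, doctor 6, doctor 7} has only 5 neighbours ({shift B, shift C, shift E, shift G, shift H}), so by Hall's theorem at most 6 of the 8 doctors can be matched.
Hence no matching covers every doctor.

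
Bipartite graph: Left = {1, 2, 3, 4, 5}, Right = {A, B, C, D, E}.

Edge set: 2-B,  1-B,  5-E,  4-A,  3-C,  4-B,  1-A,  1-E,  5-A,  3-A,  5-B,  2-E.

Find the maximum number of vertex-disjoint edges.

4

For example, pair 1–A, 2–E, 3–C, 4–B.
The set {1, 2, 4, 5} has only 3 neighbours ({A, B, E}), so by Hall's theorem at most 4 of the 5 left vertices can be matched.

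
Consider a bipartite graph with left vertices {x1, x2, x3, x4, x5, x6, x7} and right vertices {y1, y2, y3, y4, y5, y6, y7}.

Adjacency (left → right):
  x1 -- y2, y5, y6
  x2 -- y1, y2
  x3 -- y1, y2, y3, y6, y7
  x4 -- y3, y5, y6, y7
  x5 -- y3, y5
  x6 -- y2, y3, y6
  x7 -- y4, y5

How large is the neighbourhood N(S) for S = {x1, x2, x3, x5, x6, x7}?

The union of neighbours of {x1, x2, x3, x5, x6, x7} is {y1, y2, y3, y4, y5, y6, y7}, which has 7 elements.
Since |N(S)| = 7 ≥ |S| = 6, Hall's condition holds for this subset.

7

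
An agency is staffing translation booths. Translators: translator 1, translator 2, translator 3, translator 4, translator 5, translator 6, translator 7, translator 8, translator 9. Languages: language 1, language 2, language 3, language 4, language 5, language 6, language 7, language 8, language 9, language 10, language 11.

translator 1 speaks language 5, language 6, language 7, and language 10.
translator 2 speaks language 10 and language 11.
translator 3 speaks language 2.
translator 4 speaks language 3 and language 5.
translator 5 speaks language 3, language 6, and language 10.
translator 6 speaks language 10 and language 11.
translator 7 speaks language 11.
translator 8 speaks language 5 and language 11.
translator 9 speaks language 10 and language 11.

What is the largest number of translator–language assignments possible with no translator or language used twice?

7

One maximum matching: translator 1→language 7, translator 2→language 11, translator 3→language 2, translator 4→language 3, translator 5→language 6, translator 6→language 10, translator 8→language 5.
The set {translator 2, translator 6, translator 7, translator 9} has only 2 neighbours ({language 10, language 11}), so by Hall's theorem at most 7 of the 9 translators can be matched.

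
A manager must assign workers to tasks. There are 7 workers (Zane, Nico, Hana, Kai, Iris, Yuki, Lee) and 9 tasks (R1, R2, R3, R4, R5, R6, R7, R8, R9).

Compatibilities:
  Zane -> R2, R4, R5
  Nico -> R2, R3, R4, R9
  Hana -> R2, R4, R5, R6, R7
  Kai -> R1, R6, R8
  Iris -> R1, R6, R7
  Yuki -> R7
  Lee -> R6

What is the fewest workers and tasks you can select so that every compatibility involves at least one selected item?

7

A maximum matching has 7 edges (e.g. Zane–R4, Nico–R3, Hana–R2, Kai–R8, Iris–R1, Yuki–R7, Lee–R6).
By König's theorem the minimum vertex cover has the same size. One such cover is {Zane, Nico, Hana, Kai, Iris, Yuki, Lee}.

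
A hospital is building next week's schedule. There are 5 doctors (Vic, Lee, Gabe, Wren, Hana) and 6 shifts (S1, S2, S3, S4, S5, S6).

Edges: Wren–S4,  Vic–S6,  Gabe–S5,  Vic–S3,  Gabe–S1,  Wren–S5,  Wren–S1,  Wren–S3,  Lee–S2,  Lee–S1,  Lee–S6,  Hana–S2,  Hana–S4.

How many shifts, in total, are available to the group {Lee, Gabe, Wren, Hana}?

6

The union of neighbours of {Lee, Gabe, Wren, Hana} is {S1, S2, S3, S4, S5, S6}, which has 6 elements.
Since |N(S)| = 6 ≥ |S| = 4, Hall's condition holds for this subset.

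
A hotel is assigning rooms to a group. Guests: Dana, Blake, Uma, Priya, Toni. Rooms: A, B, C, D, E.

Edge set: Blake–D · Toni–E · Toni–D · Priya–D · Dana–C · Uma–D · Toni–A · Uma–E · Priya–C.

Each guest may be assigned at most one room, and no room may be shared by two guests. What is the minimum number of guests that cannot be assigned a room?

1

One maximum matching: Dana–C, Blake–D, Uma–E, Toni–A.
The set {Dana, Blake, Priya} has only 2 neighbours ({C, D}), so by Hall's theorem at most 4 of the 5 guests can be matched.
That matches 4 of the 5, leaving 1 unmatched; no matching can do better.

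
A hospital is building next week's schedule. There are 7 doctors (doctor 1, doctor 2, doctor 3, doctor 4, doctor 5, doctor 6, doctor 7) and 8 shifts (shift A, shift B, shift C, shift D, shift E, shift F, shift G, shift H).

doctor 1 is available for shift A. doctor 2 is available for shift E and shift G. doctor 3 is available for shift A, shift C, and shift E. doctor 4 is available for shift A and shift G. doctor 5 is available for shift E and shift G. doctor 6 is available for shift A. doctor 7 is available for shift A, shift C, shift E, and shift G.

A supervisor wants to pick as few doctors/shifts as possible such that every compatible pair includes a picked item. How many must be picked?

4

The 4 edges doctor 1–shift A, doctor 2–shift E, doctor 3–shift C, doctor 4–shift G form a matching, so any vertex cover needs at least 4 vertices (one per matched edge).
Conversely {shift A, shift C, shift E, shift G} meets every edge and has exactly 4 vertices, so 4 is optimal.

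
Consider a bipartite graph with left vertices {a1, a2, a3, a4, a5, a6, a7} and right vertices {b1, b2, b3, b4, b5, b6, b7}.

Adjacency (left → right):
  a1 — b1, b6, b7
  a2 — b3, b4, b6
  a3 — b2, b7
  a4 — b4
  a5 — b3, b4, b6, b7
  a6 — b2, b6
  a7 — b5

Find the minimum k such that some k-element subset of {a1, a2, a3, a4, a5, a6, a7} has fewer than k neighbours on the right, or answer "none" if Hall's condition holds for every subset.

A matching saturating every left vertex exists, for instance a1→b1, a2→b3, a3→b2, a4→b4, a5→b7, a6→b6, a7→b5.
By Hall's marriage theorem, this means |N(S)| ≥ |S| for every subset S, so no violating subset exists.

none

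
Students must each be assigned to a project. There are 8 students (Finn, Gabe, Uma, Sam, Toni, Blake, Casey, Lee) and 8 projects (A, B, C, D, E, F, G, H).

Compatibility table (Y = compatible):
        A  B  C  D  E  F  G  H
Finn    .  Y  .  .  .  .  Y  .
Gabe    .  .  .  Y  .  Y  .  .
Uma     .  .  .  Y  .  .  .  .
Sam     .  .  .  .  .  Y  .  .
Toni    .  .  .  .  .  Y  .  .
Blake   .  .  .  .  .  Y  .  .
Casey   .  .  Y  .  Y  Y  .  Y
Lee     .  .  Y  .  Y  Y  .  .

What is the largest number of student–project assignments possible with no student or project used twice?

For example, pair Finn→B, Gabe→F, Uma→D, Casey→H, Lee→E.
The set {Gabe, Uma, Sam, Toni, Blake} has only 2 neighbours ({D, F}), so by Hall's theorem at most 5 of the 8 students can be matched.

5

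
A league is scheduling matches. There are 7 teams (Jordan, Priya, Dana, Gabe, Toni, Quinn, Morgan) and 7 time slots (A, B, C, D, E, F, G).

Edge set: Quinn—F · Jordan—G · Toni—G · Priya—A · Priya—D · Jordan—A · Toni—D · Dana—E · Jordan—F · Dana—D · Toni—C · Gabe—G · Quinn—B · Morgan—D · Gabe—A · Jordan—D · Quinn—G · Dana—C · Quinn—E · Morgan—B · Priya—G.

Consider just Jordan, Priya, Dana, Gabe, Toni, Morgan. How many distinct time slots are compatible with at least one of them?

7

The union of neighbours of {Jordan, Priya, Dana, Gabe, Toni, Morgan} is {A, B, C, D, E, F, G}, which has 7 elements.
Since |N(S)| = 7 ≥ |S| = 6, Hall's condition holds for this subset.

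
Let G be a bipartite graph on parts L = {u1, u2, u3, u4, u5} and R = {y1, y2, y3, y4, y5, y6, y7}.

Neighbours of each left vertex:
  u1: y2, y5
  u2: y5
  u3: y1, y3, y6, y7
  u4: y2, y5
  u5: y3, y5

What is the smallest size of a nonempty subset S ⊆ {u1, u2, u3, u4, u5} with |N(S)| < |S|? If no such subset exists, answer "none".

Take S = {u1, u2, u4}. Its neighbourhood is {y2, y5}, so |N(S)| = 2 < |S| = 3.
Every subset of size less than 3 has at least as many neighbours as members, so 3 is the minimum.

3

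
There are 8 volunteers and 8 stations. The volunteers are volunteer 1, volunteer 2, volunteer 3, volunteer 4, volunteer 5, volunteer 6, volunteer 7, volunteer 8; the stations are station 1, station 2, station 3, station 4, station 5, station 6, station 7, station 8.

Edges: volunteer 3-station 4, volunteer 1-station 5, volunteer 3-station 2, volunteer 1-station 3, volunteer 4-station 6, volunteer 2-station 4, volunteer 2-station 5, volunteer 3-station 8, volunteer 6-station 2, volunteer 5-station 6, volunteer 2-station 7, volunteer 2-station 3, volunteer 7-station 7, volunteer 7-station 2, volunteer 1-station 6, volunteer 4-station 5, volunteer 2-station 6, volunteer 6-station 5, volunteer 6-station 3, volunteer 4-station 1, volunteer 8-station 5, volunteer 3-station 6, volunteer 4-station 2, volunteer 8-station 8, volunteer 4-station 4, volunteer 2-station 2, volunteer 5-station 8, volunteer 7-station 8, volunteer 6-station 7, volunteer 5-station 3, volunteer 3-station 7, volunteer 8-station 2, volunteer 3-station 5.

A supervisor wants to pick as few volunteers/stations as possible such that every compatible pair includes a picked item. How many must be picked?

8

{volunteer 1, volunteer 2, volunteer 3, volunteer 4, volunteer 5, volunteer 6, volunteer 7, volunteer 8} is a vertex cover of size 8: every edge has an endpoint in this set.
No smaller cover exists because volunteer 1–station 5, volunteer 2–station 4, volunteer 3–station 6, volunteer 4–station 1, volunteer 5–station 3, volunteer 6–station 7, volunteer 7–station 8, volunteer 8–station 2 is a matching of size 8, and a cover must include an endpoint of each of these disjoint edges (König's theorem).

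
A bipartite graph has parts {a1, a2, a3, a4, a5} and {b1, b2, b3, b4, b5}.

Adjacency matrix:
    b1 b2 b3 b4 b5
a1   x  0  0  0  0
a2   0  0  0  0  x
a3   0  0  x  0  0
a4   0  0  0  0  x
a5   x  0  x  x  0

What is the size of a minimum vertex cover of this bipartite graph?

4

The 4 edges a1–b1, a2–b5, a3–b3, a5–b4 form a matching, so any vertex cover needs at least 4 vertices (one per matched edge).
Conversely {a1, a3, a5, b5} meets every edge and has exactly 4 vertices, so 4 is optimal.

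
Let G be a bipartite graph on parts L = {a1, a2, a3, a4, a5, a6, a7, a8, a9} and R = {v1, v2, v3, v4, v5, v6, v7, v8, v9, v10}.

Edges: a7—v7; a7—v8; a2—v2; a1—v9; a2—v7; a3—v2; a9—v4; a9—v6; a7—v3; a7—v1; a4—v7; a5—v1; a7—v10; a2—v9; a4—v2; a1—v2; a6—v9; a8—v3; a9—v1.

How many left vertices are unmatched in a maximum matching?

One maximum matching: a1-v9, a2-v7, a3-v2, a5-v1, a7-v10, a8-v3, a9-v6.
The set {a1, a2, a3, a4, a6} has only 3 neighbours ({v2, v7, v9}), so by Hall's theorem at most 7 of the 9 left vertices can be matched.
That matches 7 of the 9, leaving 2 unmatched; no matching can do better.

2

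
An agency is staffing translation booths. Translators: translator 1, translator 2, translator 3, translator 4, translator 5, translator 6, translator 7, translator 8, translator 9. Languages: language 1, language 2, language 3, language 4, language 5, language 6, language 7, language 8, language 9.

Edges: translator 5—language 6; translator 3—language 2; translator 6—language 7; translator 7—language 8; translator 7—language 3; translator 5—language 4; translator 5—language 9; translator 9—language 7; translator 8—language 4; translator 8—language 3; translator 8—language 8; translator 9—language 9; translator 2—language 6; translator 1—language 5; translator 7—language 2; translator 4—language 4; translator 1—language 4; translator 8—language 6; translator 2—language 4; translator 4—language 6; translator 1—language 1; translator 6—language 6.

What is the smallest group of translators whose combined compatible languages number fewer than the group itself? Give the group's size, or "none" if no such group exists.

5

Take S = {translator 2, translator 4, translator 5, translator 6, translator 9}. Its neighbourhood is {language 4, language 6, language 7, language 9}, so |N(S)| = 4 < |S| = 5.
Every subset of size less than 5 has at least as many neighbours as members, so 5 is the minimum.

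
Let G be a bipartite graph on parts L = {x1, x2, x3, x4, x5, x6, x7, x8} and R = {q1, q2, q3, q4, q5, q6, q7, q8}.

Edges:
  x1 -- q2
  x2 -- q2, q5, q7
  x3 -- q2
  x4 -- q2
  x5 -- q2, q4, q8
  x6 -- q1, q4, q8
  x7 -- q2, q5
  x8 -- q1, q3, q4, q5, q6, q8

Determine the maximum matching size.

6

For example, pair x1-q2, x2-q7, x5-q4, x6-q8, x7-q5, x8-q6.
The set {x1, x3, x4} has only 1 neighbour ({q2}), so by Hall's theorem at most 6 of the 8 left vertices can be matched.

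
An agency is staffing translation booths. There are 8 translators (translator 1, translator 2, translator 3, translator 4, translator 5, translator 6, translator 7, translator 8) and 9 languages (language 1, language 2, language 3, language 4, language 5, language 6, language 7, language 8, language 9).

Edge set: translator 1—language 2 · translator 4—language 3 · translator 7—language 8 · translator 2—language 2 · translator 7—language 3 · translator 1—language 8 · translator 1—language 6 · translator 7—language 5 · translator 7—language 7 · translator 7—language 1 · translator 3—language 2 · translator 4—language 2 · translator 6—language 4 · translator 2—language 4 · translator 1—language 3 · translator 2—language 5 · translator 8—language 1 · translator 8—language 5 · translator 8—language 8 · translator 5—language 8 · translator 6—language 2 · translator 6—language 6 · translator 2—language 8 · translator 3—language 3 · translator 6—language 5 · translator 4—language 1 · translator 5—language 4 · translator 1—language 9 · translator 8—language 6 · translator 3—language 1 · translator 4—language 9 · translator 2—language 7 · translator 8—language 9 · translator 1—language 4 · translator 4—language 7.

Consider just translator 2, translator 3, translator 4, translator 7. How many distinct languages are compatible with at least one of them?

8

The union of neighbours of {translator 2, translator 3, translator 4, translator 7} is {language 1, language 2, language 3, language 4, language 5, language 7, language 8, language 9}, which has 8 elements.
Since |N(S)| = 8 ≥ |S| = 4, Hall's condition holds for this subset.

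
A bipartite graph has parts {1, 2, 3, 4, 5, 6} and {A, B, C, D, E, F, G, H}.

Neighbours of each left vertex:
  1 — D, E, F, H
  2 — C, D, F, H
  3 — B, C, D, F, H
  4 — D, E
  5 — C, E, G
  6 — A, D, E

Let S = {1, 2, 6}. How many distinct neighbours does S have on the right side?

The union of neighbours of {1, 2, 6} is {A, C, D, E, F, H}, which has 6 elements.
Since |N(S)| = 6 ≥ |S| = 3, Hall's condition holds for this subset.

6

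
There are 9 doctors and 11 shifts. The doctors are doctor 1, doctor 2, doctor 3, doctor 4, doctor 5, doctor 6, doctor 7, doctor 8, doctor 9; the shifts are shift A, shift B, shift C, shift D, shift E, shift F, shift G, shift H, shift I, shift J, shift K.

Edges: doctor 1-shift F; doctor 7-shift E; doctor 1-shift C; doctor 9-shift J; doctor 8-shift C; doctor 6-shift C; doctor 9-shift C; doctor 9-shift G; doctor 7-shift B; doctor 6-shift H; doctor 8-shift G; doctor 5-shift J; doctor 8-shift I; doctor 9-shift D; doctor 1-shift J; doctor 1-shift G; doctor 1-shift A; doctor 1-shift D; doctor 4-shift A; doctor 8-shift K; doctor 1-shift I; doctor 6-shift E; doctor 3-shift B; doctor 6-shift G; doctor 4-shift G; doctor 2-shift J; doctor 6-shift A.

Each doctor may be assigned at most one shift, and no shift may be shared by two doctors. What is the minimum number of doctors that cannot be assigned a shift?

One maximum matching: doctor 1-shift F, doctor 2-shift J, doctor 3-shift B, doctor 4-shift A, doctor 6-shift H, doctor 7-shift E, doctor 8-shift I, doctor 9-shift G.
The set {doctor 2, doctor 5} has only 1 neighbour ({shift J}), so by Hall's theorem at most 8 of the 9 doctors can be matched.
That matches 8 of the 9, leaving 1 unmatched; no matching can do better.

1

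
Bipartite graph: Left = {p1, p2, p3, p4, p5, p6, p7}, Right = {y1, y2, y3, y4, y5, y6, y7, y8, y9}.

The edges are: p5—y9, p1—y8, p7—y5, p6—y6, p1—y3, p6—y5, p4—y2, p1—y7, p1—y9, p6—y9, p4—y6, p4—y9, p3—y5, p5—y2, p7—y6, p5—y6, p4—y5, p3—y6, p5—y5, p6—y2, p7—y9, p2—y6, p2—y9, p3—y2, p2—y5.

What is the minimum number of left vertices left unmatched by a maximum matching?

A valid assignment of size 5: p1→y3, p2→y9, p3→y6, p4→y5, p5→y2.
The set {p2, p3, p4, p5, p6, p7} has only 4 neighbours ({y2, y5, y6, y9}), so by Hall's theorem at most 5 of the 7 left vertices can be matched.
That matches 5 of the 7, leaving 2 unmatched; no matching can do better.

2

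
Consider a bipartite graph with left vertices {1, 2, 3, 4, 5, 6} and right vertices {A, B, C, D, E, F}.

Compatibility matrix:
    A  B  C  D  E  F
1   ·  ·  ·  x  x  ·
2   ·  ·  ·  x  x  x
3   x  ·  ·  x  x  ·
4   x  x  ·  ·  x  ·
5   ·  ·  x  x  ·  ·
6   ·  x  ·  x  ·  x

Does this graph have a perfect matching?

Yes

A valid assignment of size 6: 1–D, 2–F, 3–A, 4–E, 5–C, 6–B.
Every left vertex is matched, so this is a perfect matching.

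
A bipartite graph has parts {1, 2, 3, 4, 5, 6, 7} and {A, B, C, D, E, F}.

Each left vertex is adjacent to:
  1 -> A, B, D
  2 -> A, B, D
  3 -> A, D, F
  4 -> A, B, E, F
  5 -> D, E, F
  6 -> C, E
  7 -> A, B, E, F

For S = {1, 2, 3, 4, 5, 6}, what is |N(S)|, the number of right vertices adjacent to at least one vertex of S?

6

The union of neighbours of {1, 2, 3, 4, 5, 6} is {A, B, C, D, E, F}, which has 6 elements.
Since |N(S)| = 6 ≥ |S| = 6, Hall's condition holds for this subset.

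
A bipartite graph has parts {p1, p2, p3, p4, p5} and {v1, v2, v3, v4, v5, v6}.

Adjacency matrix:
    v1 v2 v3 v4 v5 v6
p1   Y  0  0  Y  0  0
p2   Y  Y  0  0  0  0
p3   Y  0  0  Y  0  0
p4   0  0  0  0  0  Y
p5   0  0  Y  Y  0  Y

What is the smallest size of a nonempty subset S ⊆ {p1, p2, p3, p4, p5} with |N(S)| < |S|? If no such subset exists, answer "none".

A matching saturating every left vertex exists, for instance p1→v4, p2→v2, p3→v1, p4→v6, p5→v3.
By Hall's marriage theorem, this means |N(S)| ≥ |S| for every subset S, so no violating subset exists.

none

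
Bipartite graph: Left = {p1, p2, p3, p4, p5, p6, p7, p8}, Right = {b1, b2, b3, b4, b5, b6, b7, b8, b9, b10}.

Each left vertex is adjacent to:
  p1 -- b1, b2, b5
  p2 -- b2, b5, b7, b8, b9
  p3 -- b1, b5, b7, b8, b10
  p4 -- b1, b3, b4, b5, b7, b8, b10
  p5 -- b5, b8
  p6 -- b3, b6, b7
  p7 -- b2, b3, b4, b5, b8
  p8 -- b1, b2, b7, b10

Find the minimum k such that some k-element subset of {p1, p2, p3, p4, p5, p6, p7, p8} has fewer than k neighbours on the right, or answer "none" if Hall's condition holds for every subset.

A matching saturating every left vertex exists, for instance p1→b2, p2→b5, p3→b10, p4→b1, p5→b8, p6→b3, p7→b4, p8→b7.
By Hall's marriage theorem, this means |N(S)| ≥ |S| for every subset S, so no violating subset exists.

none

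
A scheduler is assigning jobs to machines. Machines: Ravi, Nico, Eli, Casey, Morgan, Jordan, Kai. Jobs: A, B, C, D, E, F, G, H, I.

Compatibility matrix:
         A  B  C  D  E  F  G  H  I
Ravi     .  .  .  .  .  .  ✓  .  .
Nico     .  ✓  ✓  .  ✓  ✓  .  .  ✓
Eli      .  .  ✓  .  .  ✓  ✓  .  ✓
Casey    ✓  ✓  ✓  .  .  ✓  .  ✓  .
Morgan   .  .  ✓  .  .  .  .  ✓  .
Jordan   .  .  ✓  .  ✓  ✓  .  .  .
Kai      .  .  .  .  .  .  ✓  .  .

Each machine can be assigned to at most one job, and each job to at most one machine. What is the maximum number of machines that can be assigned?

6

One maximum matching: Ravi-G, Nico-B, Eli-F, Casey-A, Morgan-C, Jordan-E.
The set {Ravi, Kai} has only 1 neighbour ({G}), so by Hall's theorem at most 6 of the 7 machines can be matched.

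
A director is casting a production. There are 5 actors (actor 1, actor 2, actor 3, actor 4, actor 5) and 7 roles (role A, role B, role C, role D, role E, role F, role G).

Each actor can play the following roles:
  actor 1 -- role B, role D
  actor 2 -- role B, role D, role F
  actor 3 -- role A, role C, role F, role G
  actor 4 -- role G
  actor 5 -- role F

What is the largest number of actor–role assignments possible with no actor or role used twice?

5

For example, pair actor 1→role B, actor 2→role D, actor 3→role A, actor 4→role G, actor 5→role F.
This saturates every actor, so 5 is the maximum.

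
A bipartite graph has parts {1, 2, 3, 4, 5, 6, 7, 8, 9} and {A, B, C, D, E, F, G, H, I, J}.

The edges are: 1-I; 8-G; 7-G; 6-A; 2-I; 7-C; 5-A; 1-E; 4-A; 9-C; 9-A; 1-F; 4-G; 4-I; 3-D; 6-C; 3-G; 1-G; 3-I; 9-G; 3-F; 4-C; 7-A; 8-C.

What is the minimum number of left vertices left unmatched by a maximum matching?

3

One maximum matching: 1–E, 2–I, 3–F, 4–G, 5–A, 6–C.
The set {2, 4, 5, 6, 7, 8, 9} has only 4 neighbours ({A, C, G, I}), so by Hall's theorem at most 6 of the 9 left vertices can be matched.
That matches 6 of the 9, leaving 3 unmatched; no matching can do better.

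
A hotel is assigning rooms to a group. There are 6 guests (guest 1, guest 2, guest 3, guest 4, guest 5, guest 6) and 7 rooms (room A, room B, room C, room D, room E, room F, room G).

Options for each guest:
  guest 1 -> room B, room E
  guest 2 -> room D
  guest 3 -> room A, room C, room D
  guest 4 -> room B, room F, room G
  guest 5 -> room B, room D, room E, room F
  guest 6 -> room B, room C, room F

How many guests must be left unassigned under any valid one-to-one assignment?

One maximum matching: guest 1→room B, guest 2→room D, guest 3→room C, guest 4→room G, guest 5→room E, guest 6→room F.
All 6 guests are matched, so no larger matching exists.
That matches 6 of the 6, leaving 0 unmatched; no matching can do better.

0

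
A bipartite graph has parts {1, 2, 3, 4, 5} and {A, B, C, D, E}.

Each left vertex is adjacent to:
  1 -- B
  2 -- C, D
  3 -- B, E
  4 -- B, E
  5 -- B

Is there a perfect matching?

No

The set {1, 3, 4, 5} has only 2 neighbours ({B, E}), so by Hall's theorem at most 3 of the 5 left vertices can be matched.
Hence no matching covers every left vertex.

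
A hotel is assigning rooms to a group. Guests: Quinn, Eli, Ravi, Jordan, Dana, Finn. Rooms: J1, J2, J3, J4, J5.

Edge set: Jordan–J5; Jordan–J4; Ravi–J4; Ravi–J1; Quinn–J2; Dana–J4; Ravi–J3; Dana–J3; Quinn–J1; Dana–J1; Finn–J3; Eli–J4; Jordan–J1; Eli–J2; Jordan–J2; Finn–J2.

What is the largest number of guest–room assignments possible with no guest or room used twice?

5

One maximum matching: Quinn–J2, Eli–J4, Ravi–J1, Jordan–J5, Dana–J3.
The set {Quinn, Eli, Ravi, Dana, Finn} has only 4 neighbours ({J1, J2, J3, J4}), so by Hall's theorem at most 5 of the 6 guests can be matched.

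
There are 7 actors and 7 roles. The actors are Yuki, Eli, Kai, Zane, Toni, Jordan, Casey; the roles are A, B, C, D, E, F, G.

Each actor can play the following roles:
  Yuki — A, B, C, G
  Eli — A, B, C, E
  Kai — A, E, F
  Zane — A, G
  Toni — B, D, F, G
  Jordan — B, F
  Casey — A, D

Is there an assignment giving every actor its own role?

Yes

For example, pair Yuki–G, Eli–C, Kai–E, Zane–A, Toni–F, Jordan–B, Casey–D.
All 7 actors are covered.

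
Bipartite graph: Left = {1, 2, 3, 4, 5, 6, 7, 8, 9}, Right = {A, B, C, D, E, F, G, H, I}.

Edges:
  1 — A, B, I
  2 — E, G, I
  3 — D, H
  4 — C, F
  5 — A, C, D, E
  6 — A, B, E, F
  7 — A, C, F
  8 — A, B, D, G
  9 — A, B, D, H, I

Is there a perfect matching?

One maximum matching: 1-I, 2-G, 3-H, 4-C, 5-E, 6-B, 7-F, 8-D, 9-A.
Every left vertex is matched, so this is a perfect matching.

Yes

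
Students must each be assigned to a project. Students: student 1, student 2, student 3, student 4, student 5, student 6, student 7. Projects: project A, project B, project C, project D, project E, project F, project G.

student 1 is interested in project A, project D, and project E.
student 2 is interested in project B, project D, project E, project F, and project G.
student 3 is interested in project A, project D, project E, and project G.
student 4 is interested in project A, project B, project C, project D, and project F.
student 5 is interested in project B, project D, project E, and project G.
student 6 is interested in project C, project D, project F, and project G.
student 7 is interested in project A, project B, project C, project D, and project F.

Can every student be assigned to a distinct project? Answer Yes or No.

A valid assignment of size 7: student 1-project D, student 2-project G, student 3-project E, student 4-project A, student 5-project B, student 6-project C, student 7-project F.
Every student is matched, so this is a perfect matching.

Yes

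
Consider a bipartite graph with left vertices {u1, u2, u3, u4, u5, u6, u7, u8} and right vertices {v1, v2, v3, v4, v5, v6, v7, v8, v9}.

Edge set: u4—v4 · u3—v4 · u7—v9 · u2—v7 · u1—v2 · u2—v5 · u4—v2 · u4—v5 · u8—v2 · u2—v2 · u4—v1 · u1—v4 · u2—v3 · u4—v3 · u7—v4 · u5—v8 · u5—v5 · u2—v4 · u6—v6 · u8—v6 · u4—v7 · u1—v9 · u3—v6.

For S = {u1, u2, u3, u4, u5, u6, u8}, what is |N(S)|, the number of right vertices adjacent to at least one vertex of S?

9

The union of neighbours of {u1, u2, u3, u4, u5, u6, u8} is {v1, v2, v3, v4, v5, v6, v7, v8, v9}, which has 9 elements.
Since |N(S)| = 9 ≥ |S| = 7, Hall's condition holds for this subset.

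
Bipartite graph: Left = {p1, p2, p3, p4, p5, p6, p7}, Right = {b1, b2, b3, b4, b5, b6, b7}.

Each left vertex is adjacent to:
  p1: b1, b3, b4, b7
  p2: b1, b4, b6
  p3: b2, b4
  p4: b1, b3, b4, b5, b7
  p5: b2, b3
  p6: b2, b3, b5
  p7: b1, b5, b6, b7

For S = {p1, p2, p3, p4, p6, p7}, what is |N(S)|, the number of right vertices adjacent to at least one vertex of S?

The union of neighbours of {p1, p2, p3, p4, p6, p7} is {b1, b2, b3, b4, b5, b6, b7}, which has 7 elements.
Since |N(S)| = 7 ≥ |S| = 6, Hall's condition holds for this subset.

7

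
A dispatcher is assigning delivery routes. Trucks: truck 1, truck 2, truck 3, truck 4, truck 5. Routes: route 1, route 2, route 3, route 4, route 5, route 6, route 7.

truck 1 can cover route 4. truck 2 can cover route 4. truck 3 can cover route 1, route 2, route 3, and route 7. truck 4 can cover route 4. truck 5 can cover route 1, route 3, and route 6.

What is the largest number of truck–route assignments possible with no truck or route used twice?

One maximum matching: truck 1→route 4, truck 3→route 7, truck 5→route 6.
The set {truck 1, truck 2, truck 4} has only 1 neighbour ({route 4}), so by Hall's theorem at most 3 of the 5 trucks can be matched.

3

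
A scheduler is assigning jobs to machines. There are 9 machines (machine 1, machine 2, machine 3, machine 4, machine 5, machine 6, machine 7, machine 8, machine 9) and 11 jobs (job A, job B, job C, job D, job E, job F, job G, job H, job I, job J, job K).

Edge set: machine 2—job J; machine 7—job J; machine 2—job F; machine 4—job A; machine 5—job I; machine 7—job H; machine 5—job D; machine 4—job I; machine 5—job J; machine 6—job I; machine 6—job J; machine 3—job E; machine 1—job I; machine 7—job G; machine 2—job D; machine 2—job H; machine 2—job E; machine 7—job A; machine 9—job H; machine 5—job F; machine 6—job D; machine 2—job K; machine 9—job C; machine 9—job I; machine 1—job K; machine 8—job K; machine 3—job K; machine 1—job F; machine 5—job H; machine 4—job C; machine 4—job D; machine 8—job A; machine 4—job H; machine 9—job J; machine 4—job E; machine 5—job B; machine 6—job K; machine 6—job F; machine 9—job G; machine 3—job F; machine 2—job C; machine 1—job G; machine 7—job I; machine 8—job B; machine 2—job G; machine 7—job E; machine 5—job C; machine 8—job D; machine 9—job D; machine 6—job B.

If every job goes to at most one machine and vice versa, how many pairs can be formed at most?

9

One maximum matching: machine 1-job I, machine 2-job G, machine 3-job E, machine 4-job D, machine 5-job F, machine 6-job K, machine 7-job H, machine 8-job A, machine 9-job J.
All 9 machines are matched, so no larger matching exists.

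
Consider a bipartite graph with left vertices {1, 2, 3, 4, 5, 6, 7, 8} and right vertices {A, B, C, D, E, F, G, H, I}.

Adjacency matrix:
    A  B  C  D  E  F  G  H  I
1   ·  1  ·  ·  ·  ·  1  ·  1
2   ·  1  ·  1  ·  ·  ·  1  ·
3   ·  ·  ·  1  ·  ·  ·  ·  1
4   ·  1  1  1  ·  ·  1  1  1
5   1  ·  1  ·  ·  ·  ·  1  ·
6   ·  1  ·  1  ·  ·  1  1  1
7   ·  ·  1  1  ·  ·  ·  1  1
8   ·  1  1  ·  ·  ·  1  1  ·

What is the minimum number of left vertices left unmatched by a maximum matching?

1

A valid assignment of size 7: 1–B, 2–D, 3–I, 4–H, 5–A, 6–G, 7–C.
The set {1, 2, 3, 4, 6, 7, 8} has only 6 neighbours ({B, C, D, G, H, I}), so by Hall's theorem at most 7 of the 8 left vertices can be matched.
That matches 7 of the 8, leaving 1 unmatched; no matching can do better.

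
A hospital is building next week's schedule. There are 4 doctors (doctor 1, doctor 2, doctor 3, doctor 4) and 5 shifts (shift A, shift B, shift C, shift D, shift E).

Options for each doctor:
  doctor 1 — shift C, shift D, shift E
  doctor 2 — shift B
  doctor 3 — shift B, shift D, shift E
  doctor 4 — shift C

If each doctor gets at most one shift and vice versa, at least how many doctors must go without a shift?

0

One maximum matching: doctor 1→shift D, doctor 2→shift B, doctor 3→shift E, doctor 4→shift C.
All 4 doctors are matched, so no larger matching exists.
That matches 4 of the 4, leaving 0 unmatched; no matching can do better.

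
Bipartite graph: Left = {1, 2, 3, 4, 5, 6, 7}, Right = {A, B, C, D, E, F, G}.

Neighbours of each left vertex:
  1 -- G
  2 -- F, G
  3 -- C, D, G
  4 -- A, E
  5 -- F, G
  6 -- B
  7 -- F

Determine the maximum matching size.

5

One maximum matching: 1–G, 2–F, 3–C, 4–E, 6–B.
The set {1, 2, 5, 7} has only 2 neighbours ({F, G}), so by Hall's theorem at most 5 of the 7 left vertices can be matched.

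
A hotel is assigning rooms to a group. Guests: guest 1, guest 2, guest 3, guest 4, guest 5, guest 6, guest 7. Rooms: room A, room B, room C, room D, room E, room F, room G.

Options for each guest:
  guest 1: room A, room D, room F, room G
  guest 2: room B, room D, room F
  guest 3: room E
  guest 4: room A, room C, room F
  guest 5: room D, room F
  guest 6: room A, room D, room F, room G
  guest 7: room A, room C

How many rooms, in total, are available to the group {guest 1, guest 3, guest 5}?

The union of neighbours of {guest 1, guest 3, guest 5} is {room A, room D, room E, room F, room G}, which has 5 elements.
Since |N(S)| = 5 ≥ |S| = 3, Hall's condition holds for this subset.

5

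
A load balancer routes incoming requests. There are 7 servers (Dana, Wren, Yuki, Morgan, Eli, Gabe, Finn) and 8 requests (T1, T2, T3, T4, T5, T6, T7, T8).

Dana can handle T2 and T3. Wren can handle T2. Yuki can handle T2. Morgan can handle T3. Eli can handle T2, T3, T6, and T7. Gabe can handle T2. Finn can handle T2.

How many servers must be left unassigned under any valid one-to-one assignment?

4

One maximum matching: Dana-T3, Wren-T2, Eli-T7.
The set {Dana, Wren, Yuki, Morgan, Gabe, Finn} has only 2 neighbours ({T2, T3}), so by Hall's theorem at most 3 of the 7 servers can be matched.
That matches 3 of the 7, leaving 4 unmatched; no matching can do better.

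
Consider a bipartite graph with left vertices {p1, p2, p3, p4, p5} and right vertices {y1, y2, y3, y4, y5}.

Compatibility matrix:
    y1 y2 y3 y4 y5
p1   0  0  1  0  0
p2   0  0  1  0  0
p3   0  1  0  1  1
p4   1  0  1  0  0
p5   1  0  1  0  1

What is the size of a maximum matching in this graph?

One maximum matching: p1–y3, p3–y2, p4–y1, p5–y5.
The set {p1, p2} has only 1 neighbour ({y3}), so by Hall's theorem at most 4 of the 5 left vertices can be matched.

4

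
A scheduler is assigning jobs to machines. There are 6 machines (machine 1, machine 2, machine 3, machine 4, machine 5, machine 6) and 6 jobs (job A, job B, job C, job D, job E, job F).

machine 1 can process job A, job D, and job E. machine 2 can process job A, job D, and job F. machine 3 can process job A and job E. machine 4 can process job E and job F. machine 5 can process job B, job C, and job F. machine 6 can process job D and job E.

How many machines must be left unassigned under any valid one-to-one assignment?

For example, pair machine 1-job D, machine 2-job A, machine 3-job E, machine 4-job F, machine 5-job B.
The set {machine 1, machine 2, machine 3, machine 4, machine 6} has only 4 neighbours ({job A, job D, job E, job F}), so by Hall's theorem at most 5 of the 6 machines can be matched.
That matches 5 of the 6, leaving 1 unmatched; no matching can do better.

1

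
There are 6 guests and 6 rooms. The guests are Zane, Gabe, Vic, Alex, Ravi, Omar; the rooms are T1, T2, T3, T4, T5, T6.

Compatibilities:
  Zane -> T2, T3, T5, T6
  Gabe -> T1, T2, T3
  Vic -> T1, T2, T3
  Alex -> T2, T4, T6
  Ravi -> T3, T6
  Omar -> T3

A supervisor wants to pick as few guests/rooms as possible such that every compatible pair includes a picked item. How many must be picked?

{Zane, Gabe, Vic, Alex, Ravi, Omar} is a vertex cover of size 6: every edge has an endpoint in this set.
No smaller cover exists because Zane–T5, Gabe–T2, Vic–T1, Alex–T4, Ravi–T6, Omar–T3 is a matching of size 6, and a cover must include an endpoint of each of these disjoint edges (König's theorem).

6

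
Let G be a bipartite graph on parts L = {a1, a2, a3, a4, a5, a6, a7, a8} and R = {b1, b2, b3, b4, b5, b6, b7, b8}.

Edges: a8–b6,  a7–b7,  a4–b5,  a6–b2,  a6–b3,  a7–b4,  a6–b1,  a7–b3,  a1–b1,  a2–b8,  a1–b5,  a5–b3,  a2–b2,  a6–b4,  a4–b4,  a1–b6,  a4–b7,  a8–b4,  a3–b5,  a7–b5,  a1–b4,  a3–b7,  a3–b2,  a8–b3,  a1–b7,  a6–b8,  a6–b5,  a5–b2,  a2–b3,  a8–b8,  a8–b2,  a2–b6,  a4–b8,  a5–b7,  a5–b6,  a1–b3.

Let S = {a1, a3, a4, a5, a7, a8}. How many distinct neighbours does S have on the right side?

The union of neighbours of {a1, a3, a4, a5, a7, a8} is {b1, b2, b3, b4, b5, b6, b7, b8}, which has 8 elements.
Since |N(S)| = 8 ≥ |S| = 6, Hall's condition holds for this subset.

8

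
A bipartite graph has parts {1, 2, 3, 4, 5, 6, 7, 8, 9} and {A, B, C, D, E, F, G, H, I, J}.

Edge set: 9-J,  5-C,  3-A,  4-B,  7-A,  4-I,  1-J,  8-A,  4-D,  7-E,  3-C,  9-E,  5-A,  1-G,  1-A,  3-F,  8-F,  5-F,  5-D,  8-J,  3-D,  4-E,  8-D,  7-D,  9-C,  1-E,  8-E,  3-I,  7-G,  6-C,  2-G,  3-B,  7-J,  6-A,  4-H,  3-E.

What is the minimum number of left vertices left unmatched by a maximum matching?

One maximum matching: 1–J, 2–G, 3–B, 4–H, 5–F, 6–C, 7–D, 8–A, 9–E.
All 9 left vertices are matched, so no larger matching exists.
That matches 9 of the 9, leaving 0 unmatched; no matching can do better.

0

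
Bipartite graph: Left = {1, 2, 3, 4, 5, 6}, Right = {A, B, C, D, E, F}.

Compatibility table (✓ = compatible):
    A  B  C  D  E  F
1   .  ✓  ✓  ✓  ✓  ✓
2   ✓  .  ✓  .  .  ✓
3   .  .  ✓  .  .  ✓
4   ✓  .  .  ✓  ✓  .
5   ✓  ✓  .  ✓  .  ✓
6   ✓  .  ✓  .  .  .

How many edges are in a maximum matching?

6

One maximum matching: 1→E, 2→A, 3→F, 4→D, 5→B, 6→C.
This saturates every left vertex, so 6 is the maximum.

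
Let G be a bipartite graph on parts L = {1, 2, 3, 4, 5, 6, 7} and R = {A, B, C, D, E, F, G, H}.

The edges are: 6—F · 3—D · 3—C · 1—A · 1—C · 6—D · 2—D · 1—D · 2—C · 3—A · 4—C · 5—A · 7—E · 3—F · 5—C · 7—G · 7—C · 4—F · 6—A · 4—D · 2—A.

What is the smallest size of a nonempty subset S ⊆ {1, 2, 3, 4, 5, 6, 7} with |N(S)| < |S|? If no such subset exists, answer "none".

Take S = {1, 2, 3, 4, 5}. Its neighbourhood is {A, C, D, F}, so |N(S)| = 4 < |S| = 5.
Every subset of size less than 5 has at least as many neighbours as members, so 5 is the minimum.

5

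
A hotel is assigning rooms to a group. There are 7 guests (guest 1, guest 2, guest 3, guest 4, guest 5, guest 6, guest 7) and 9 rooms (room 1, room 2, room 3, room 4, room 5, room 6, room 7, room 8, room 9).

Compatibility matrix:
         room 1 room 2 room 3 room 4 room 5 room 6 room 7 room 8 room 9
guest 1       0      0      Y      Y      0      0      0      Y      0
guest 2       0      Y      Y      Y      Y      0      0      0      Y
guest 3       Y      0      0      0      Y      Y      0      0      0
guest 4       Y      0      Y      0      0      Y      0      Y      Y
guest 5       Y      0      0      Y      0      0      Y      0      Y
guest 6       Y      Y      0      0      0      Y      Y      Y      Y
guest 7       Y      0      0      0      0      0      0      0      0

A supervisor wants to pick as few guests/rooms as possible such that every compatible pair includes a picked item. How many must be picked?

7

A maximum matching has 7 edges (e.g. guest 1–room 3, guest 2–room 4, guest 3–room 6, guest 4–room 9, guest 5–room 7, guest 6–room 8, guest 7–room 1).
By König's theorem the minimum vertex cover has the same size. One such cover is {guest 1, guest 2, guest 3, guest 4, guest 5, guest 6, guest 7}.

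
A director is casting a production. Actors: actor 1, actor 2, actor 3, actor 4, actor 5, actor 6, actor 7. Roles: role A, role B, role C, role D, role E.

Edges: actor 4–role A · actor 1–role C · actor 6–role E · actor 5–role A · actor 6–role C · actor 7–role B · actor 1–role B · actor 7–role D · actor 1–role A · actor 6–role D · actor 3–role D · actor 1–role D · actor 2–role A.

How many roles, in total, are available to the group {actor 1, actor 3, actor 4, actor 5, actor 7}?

4

The union of neighbours of {actor 1, actor 3, actor 4, actor 5, actor 7} is {role A, role B, role C, role D}, which has 4 elements.
Since |N(S)| = 4 < |S| = 5, Hall's condition fails for this subset.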